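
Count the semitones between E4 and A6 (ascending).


Absolute semitone position = octave×12 + chromatic position
E4: 4×12 + 4 = 52
A6: 6×12 + 9 = 81
Difference = 81 - 52 = 29
= 29 semitones


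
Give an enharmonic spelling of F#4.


Enharmonic notes sound the same pitch but are spelled with different letter names
F# and Gb name the same pitch class
= Gb4


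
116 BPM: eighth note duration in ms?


Reasoning:
One quarter-note beat = 60000 / BPM = 60000 / 116 ms
Eighth note = 1/2 × quarter note
Duration = 1/2 × 60000 / 116 = 30000 / 116
= 258.6 ms


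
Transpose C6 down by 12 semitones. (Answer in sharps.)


Step by step:
C6: chromatic position 0 in octave 6 → absolute = 6×12 + 0 = 72
Transpose down 12: 72 - 12 = 60
60 = 5×12 + 0 → C in octave 5
Result = C5


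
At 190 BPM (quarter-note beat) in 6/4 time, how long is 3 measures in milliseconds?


Quarter-note beat duration = 60000 / 190 ms
Beats per measure (6/4) = 6
One measure = 6 × 60000 / 190 = 360000 / 190 ms
3 measures = 3 × 360000 / 190 = 1080000 / 190
= 5684.2 ms


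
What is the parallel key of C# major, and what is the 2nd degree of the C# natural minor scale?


Working:
Parallel keys share the same tonic but differ in mode
C# major → parallel is C# minor
C# natural minor scale: C# D# E F# G# A B
= C# minor; 2nd degree = D#


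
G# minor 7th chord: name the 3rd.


Step by step:
Minor 7th chord = root + minor 3rd + perfect 5th + minor 7th
Seventh chords stack in thirds, so the letter names are G-B-D-F
Root: G#
Minor 3rd above G#: B
Perfect 5th above G#: D#
Minor 7th above G#: F#
The 3rd = B


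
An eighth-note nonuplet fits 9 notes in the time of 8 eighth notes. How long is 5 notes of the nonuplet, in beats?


Step by step:
Nonuplet: 9 notes occupy the space of 8 eighth notes
Space = 8 × 1/2 = 4 beats
Each nonuplet note = 4 / 9 = 4/9 beats
5 notes = 5 × 4/9 = 20/9
= 20/9 beats


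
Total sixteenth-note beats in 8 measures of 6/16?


Time signature 6/16: the bottom number 16 means the sixteenth note gets one count
The top number 6 means 6 sixteenth-note beats per measure
Total = 6 × 8 measures
= 48 sixteenth-note beats


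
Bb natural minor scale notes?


Let's work it out.
Natural minor scale pattern: W-H-W-W-H-W-W (2-1-2-2-1-2-2 semitones)
Starting from Bb:
  Bb + 2 semitones → C
  C + 1 semitone → Db
  Db + 2 semitones → Eb
  Eb + 2 semitones → F
  F + 1 semitone → Gb
  Gb + 2 semitones → Ab
  Ab + 2 semitones → Bb
Scale = Bb C Db Eb F Gb Ab


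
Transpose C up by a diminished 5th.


Step by step:
diminished 5th: 5 letter names, 6 semitones
Letter: C + 4 → G
Pitch: C + 6 semitones, spelled as a G → Gb
= Gb


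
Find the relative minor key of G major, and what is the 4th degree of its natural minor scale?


Solution.
The relative minor shares the major's key signature and starts on its 6th degree
6th degree = a major 6th above the tonic; a major 6th above G is E
→ relative minor of G major is E minor
E natural minor scale: E F# G A B C D
= E minor; 4th degree = A


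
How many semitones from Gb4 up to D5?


Reasoning:
Absolute semitone position = octave×12 + chromatic position
Gb4: 4×12 + 6 = 54
D5: 5×12 + 2 = 62
Difference = 62 - 54 = 8
= 8 semitones


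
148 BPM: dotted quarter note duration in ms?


Let's work it out.
One quarter-note beat = 60000 / BPM = 60000 / 148 ms
Dotted quarter note = 3/2 × quarter note
Duration = 3/2 × 60000 / 148 = 90000 / 148
= 608.1 ms


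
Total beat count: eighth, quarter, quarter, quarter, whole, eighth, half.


Working:
Beat values:
  eighth = 0.5 beats
  quarter = 1 beat
  quarter = 1 beat
  quarter = 1 beat
  whole = 4 beats
  eighth = 0.5 beats
  half = 2 beats
Sum = 0.5 + 1 + 1 + 1 + 4 + 0.5 + 2
= 10 beats


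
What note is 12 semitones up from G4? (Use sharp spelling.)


G4: chromatic position 7 in octave 4 → absolute = 4×12 + 7 = 55
Transpose up 12: 55 + 12 = 67
67 = 5×12 + 7 → G in octave 5
Result = G5


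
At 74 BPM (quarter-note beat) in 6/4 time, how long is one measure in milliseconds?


Let's work it out.
Quarter-note beat duration = 60000 / 74 ms
Beats per measure (6/4) = 6
One measure = 6 × 60000 / 74 = 360000 / 74 ms
= 4864.9 ms


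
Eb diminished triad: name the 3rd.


Solution.
Diminished triad = root + minor 3rd (3 semitones) + diminished 5th (6 semitones)
A triad on Eb stacks thirds, so the chord tones use letter names E-G-B
Root: Eb
Minor 3rd above Eb: Gb
Diminished 5th above Eb: Bbb
The 3rd = Gb


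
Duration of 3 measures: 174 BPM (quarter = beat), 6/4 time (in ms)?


Reasoning:
Quarter-note beat duration = 60000 / 174 ms
Beats per measure (6/4) = 6
One measure = 6 × 60000 / 174 = 360000 / 174 ms
3 measures = 3 × 360000 / 174 = 1080000 / 174
= 6206.9 ms


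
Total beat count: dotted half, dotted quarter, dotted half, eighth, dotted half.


Step by step:
Beat values:
  dotted half = 3 beats
  dotted quarter = 1.5 beats
  dotted half = 3 beats
  eighth = 0.5 beats
  dotted half = 3 beats
Sum = 3 + 1.5 + 3 + 0.5 + 3
= 11 beats


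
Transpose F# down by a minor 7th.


Let's work it out.
minor 7th: 7 letter names, 10 semitones
Letter: F - 6 → G
Pitch: F# - 10 semitones, spelled as a G → G#
= G#


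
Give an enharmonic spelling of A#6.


Enharmonic notes sound the same pitch but are spelled with different letter names
A# and Bb name the same pitch class
= Bb6


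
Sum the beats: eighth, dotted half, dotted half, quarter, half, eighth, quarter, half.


Beat values:
  eighth = 0.5 beats
  dotted half = 3 beats
  dotted half = 3 beats
  quarter = 1 beat
  half = 2 beats
  eighth = 0.5 beats
  quarter = 1 beat
  half = 2 beats
Sum = 0.5 + 3 + 3 + 1 + 2 + 0.5 + 1 + 2
= 13 beats


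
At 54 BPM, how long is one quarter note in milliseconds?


Working:
One quarter-note beat = 60000 / BPM = 60000 / 54 ms
Duration = 60000 / 54
= 1111.1 ms


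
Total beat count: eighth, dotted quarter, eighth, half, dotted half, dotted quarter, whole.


Step by step:
Beat values:
  eighth = 0.5 beats
  dotted quarter = 1.5 beats
  eighth = 0.5 beats
  half = 2 beats
  dotted half = 3 beats
  dotted quarter = 1.5 beats
  whole = 4 beats
Sum = 0.5 + 1.5 + 0.5 + 2 + 3 + 1.5 + 4
= 13 beats


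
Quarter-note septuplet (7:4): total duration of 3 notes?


Let's work it out.
Septuplet: 7 notes occupy the space of 4 quarter notes
Space = 4 × 1 = 4 beats
Each septuplet note = 4 / 7 = 4/7 beats
3 notes = 3 × 4/7 = 12/7
= 12/7 beats


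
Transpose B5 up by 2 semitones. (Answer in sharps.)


Let's work it out.
B5: chromatic position 11 in octave 5 → absolute = 5×12 + 11 = 71
Transpose up 2: 71 + 2 = 73
73 = 6×12 + 1 → C# in octave 6
Result = C#6


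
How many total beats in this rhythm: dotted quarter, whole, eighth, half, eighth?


Beat values:
  dotted quarter = 1.5 beats
  whole = 4 beats
  eighth = 0.5 beats
  half = 2 beats
  eighth = 0.5 beats
Sum = 1.5 + 4 + 0.5 + 2 + 0.5
= 8.5 beats


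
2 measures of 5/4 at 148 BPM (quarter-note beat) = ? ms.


Working:
Quarter-note beat duration = 60000 / 148 ms
Beats per measure (5/4) = 5
One measure = 5 × 60000 / 148 = 300000 / 148 ms
2 measures = 2 × 300000 / 148 = 600000 / 148
= 4054.1 ms


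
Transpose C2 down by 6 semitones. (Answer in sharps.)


C2: chromatic position 0 in octave 2 → absolute = 2×12 + 0 = 24
Transpose down 6: 24 - 6 = 18
18 = 1×12 + 6 → F# in octave 1
Result = F#1


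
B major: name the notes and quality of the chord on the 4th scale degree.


B major scale: B C# D# E F# G# A#
Diatonic triad on degree 4 stacks scale notes 4, 6, 1: E G# B
E→G# = 4 semitones; E→B = 7 semitones → major triad
= E G# B (major)


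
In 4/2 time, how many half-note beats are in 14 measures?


Let's work it out.
Time signature 4/2: the bottom number 2 means the half note gets one count
The top number 4 means 4 half-note beats per measure
Total = 4 × 14 measures
= 56 half-note beats


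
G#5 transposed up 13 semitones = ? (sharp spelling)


G#5: chromatic position 8 in octave 5 → absolute = 5×12 + 8 = 68
Transpose up 13: 68 + 13 = 81
81 = 6×12 + 9 → A in octave 6
Result = A6


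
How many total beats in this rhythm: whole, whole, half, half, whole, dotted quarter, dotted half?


Working:
Beat values:
  whole = 4 beats
  whole = 4 beats
  half = 2 beats
  half = 2 beats
  whole = 4 beats
  dotted quarter = 1.5 beats
  dotted half = 3 beats
Sum = 4 + 4 + 2 + 2 + 4 + 1.5 + 3
= 20.5 beats


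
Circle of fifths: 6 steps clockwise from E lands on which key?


Working:
Each clockwise step on the circle of fifths moves up a perfect 5th
From E: E → B → F#/Gb → Db → Ab → Eb → Bb
= Bb


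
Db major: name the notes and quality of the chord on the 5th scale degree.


Reasoning:
Db major scale: Db Eb F Gb Ab Bb C
Diatonic triad on degree 5 stacks scale notes 5, 7, 2: Ab C Eb
Ab→C = 4 semitones; Ab→Eb = 7 semitones → major triad
= Ab C Eb (major)


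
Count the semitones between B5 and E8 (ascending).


Solution.
Absolute semitone position = octave×12 + chromatic position
B5: 5×12 + 11 = 71
E8: 8×12 + 4 = 100
Difference = 100 - 71 = 29
= 29 semitones


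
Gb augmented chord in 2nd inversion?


Step by step:
Root position: Gb Bb D
2nd inversion: move root and 3rd up an octave
Bass note: D
Notes (bottom to top) = D Gb Bb


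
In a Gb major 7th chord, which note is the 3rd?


Reasoning:
Major 7th chord = root + major 3rd + perfect 5th + major 7th
Seventh chords stack in thirds, so the letter names are G-B-D-F
Root: Gb
Major 3rd above Gb: Bb
Perfect 5th above Gb: Db
Major 7th above Gb: F
The 3rd = Bb


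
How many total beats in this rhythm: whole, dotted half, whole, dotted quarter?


Beat values:
  whole = 4 beats
  dotted half = 3 beats
  whole = 4 beats
  dotted quarter = 1.5 beats
Sum = 4 + 3 + 4 + 1.5
= 12.5 beats


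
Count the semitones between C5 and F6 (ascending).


Working:
Absolute semitone position = octave×12 + chromatic position
C5: 5×12 + 0 = 60
F6: 6×12 + 5 = 77
Difference = 77 - 60 = 17
= 17 semitones


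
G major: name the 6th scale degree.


Solution.
Major scale pattern: W-W-H-W-W-W-H (2-2-1-2-2-2-1 semitones)
Starting from G:
  G + 2 semitones → A
  A + 2 semitones → B
  B + 1 semitone → C
  C + 2 semitones → D
  D + 2 semitones → E
  E + 2 semitones → F#
  F# + 1 semitone → G
Scale: G A B C D E F#
Degree 6 = E


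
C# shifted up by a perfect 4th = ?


Working:
perfect 4th: 4 letter names, 5 semitones
Letter: C + 3 → F
Pitch: C# + 5 semitones, spelled as an F → F#
= F#


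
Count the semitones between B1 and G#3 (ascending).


Reasoning:
Absolute semitone position = octave×12 + chromatic position
B1: 1×12 + 11 = 23
G#3: 3×12 + 8 = 44
Difference = 44 - 23 = 21
= 21 semitones


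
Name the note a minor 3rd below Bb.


A 3rd spans 3 letter names, so from B we land on G
A minor 3rd = 3 semitones below Bb
Spell G at that pitch: G
= G


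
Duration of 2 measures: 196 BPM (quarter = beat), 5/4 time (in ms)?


Solution.
Quarter-note beat duration = 60000 / 196 ms
Beats per measure (5/4) = 5
One measure = 5 × 60000 / 196 = 300000 / 196 ms
2 measures = 2 × 300000 / 196 = 600000 / 196
= 3061.2 ms


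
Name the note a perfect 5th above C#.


Solution.
A 5th spans 5 letter names, so from C we land on G
A perfect 5th = 7 semitones above C#
Spell G at that pitch: G#
= G#


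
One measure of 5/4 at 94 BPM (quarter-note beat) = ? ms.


Solution.
Quarter-note beat duration = 60000 / 94 ms
Beats per measure (5/4) = 5
One measure = 5 × 60000 / 94 = 300000 / 94 ms
= 3191.5 ms


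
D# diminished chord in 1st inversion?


Working:
Root position: D# F# A
1st inversion: move root up an octave
Bass note: F#
Notes (bottom to top) = F# A D#


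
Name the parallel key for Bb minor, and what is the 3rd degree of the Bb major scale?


Working:
Parallel keys share the same tonic but differ in mode
Bb minor → parallel is Bb major
Bb major scale: Bb C D Eb F G A
= Bb major; 3rd degree = D


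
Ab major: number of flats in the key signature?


Let's work it out.
Flat major keys: C(0), F(1), Bb(2), Eb(3), Ab(4), Db(5), Gb(6), Cb(7)
Ab major has 4 flats
Order of flats: Bb Eb Ab Db Gb Cb Fb → first 4: Bb, Eb, Ab, Db
= 4 flats


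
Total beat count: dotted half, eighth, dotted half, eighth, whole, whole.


Step by step:
Beat values:
  dotted half = 3 beats
  eighth = 0.5 beats
  dotted half = 3 beats
  eighth = 0.5 beats
  whole = 4 beats
  whole = 4 beats
Sum = 3 + 0.5 + 3 + 0.5 + 4 + 4
= 15 beats


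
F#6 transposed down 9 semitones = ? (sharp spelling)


Solution.
F#6: chromatic position 6 in octave 6 → absolute = 6×12 + 6 = 78
Transpose down 9: 78 - 9 = 69
69 = 5×12 + 9 → A in octave 5
Result = A5


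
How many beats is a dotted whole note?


Solution.
Base whole note = 4 beats
Dot 1 adds half the previous value: +2
One dotted whole = 4 + 2 = 6
= 6 beats


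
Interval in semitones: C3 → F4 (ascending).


Absolute semitone position = octave×12 + chromatic position
C3: 3×12 + 0 = 36
F4: 4×12 + 5 = 53
Difference = 53 - 36 = 17
= 17 semitones


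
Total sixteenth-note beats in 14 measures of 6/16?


Working:
Time signature 6/16: the bottom number 16 means the sixteenth note gets one count
The top number 6 means 6 sixteenth-note beats per measure
Total = 6 × 14 measures
= 84 sixteenth-note beats


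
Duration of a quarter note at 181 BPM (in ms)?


Solution.
One quarter-note beat = 60000 / BPM = 60000 / 181 ms
Duration = 60000 / 181
= 331.5 ms


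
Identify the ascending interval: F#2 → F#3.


Letter names: F → F spans 8 letter names → an octave
Semitones: F#2 → F#3 = 12 half-steps
An octave of 12 semitones is a perfect octave
= perfect octave


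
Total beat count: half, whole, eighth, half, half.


Working:
Beat values:
  half = 2 beats
  whole = 4 beats
  eighth = 0.5 beats
  half = 2 beats
  half = 2 beats
Sum = 2 + 4 + 0.5 + 2 + 2
= 10.5 beats


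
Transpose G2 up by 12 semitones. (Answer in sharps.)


Working:
G2: chromatic position 7 in octave 2 → absolute = 2×12 + 7 = 31
Transpose up 12: 31 + 12 = 43
43 = 3×12 + 7 → G in octave 3
Result = G3


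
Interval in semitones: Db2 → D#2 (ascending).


Solution.
Absolute semitone position = octave×12 + chromatic position
Db2: 2×12 + 1 = 25
D#2: 2×12 + 3 = 27
Difference = 27 - 25 = 2
= 2 semitones


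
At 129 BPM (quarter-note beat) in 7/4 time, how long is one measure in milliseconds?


Let's work it out.
Quarter-note beat duration = 60000 / 129 ms
Beats per measure (7/4) = 7
One measure = 7 × 60000 / 129 = 420000 / 129 ms
= 3255.8 ms


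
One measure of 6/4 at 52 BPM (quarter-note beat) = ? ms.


Quarter-note beat duration = 60000 / 52 ms
Beats per measure (6/4) = 6
One measure = 6 × 60000 / 52 = 360000 / 52 ms
= 6923.1 ms


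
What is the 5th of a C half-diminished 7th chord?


Solution.
Half-diminished 7th chord = root + minor 3rd + diminished 5th + minor 7th
Seventh chords stack in thirds, so the letter names are C-E-G-B
Root: C
Minor 3rd above C: Eb
Diminished 5th above C: Gb
Minor 7th above C: Bb
The 5th = Gb


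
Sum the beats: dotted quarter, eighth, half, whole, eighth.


Beat values:
  dotted quarter = 1.5 beats
  eighth = 0.5 beats
  half = 2 beats
  whole = 4 beats
  eighth = 0.5 beats
Sum = 1.5 + 0.5 + 2 + 4 + 0.5
= 8.5 beats


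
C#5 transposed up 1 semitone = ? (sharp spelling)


C#5: chromatic position 1 in octave 5 → absolute = 5×12 + 1 = 61
Transpose up 1: 61 + 1 = 62
62 = 5×12 + 2 → D in octave 5
Result = D5


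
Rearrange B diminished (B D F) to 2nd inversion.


Root position: B D F
2nd inversion: move root and 3rd up an octave
Bass note: F
Notes (bottom to top) = F B D


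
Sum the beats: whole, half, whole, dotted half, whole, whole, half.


Reasoning:
Beat values:
  whole = 4 beats
  half = 2 beats
  whole = 4 beats
  dotted half = 3 beats
  whole = 4 beats
  whole = 4 beats
  half = 2 beats
Sum = 4 + 2 + 4 + 3 + 4 + 4 + 2
= 23 beats


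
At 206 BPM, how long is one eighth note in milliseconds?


One quarter-note beat = 60000 / BPM = 60000 / 206 ms
Eighth note = 1/2 × quarter note
Duration = 1/2 × 60000 / 206 = 30000 / 206
= 145.6 ms


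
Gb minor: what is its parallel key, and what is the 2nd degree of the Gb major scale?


Parallel keys share the same tonic but differ in mode
Gb minor → parallel is Gb major
Gb major scale: Gb Ab Bb Cb Db Eb F
= Gb major; 2nd degree = Ab


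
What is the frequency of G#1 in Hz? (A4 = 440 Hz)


f = 440 × 2^(n/12) where n = semitones from A4
G#1: -37 semitones from A4
f = 440 × 2^(-37/12)
f = 51.91 Hz


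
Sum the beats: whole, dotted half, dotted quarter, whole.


Working:
Beat values:
  whole = 4 beats
  dotted half = 3 beats
  dotted quarter = 1.5 beats
  whole = 4 beats
Sum = 4 + 3 + 1.5 + 4
= 12.5 beats


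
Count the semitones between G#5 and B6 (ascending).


Absolute semitone position = octave×12 + chromatic position
G#5: 5×12 + 8 = 68
B6: 6×12 + 11 = 83
Difference = 83 - 68 = 15
= 15 semitones


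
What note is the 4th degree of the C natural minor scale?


Natural minor scale pattern: W-H-W-W-H-W-W (2-1-2-2-1-2-2 semitones)
Starting from C:
  C + 2 semitones → D
  D + 1 semitone → Eb
  Eb + 2 semitones → F
  F + 2 semitones → G
  G + 1 semitone → Ab
  Ab + 2 semitones → Bb
  Bb + 2 semitones → C
Scale: C D Eb F G Ab Bb
Degree 4 = F


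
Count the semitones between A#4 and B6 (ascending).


Absolute semitone position = octave×12 + chromatic position
A#4: 4×12 + 10 = 58
B6: 6×12 + 11 = 83
Difference = 83 - 58 = 25
= 25 semitones


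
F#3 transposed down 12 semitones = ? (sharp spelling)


Let's work it out.
F#3: chromatic position 6 in octave 3 → absolute = 3×12 + 6 = 42
Transpose down 12: 42 - 12 = 30
30 = 2×12 + 6 → F# in octave 2
Result = F#2


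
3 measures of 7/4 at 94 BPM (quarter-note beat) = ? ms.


Working:
Quarter-note beat duration = 60000 / 94 ms
Beats per measure (7/4) = 7
One measure = 7 × 60000 / 94 = 420000 / 94 ms
3 measures = 3 × 420000 / 94 = 1260000 / 94
= 13404.3 ms


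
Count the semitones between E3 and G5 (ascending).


Reasoning:
Absolute semitone position = octave×12 + chromatic position
E3: 3×12 + 4 = 40
G5: 5×12 + 7 = 67
Difference = 67 - 40 = 27
= 27 semitones


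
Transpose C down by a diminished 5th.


diminished 5th: 5 letter names, 6 semitones
Letter: C - 4 → F
Pitch: C - 6 semitones, spelled as an F → F#
= F#


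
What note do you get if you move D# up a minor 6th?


Working:
minor 6th: 6 letter names, 8 semitones
Letter: D + 5 → B
Pitch: D# + 8 semitones, spelled as a B → B
= B


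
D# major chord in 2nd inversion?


Let's work it out.
Root position: D# F## A#
2nd inversion: move root and 3rd up an octave
Bass note: A#
Notes (bottom to top) = A# D# F##


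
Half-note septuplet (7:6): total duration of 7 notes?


Solution.
Septuplet: 7 notes occupy the space of 6 half notes
Space = 6 × 2 = 12 beats
Each septuplet note = 12 / 7 = 12/7 beats
7 notes = 7 × 12/7 = 12
= 12 beats


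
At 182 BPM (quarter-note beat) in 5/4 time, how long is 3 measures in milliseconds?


Quarter-note beat duration = 60000 / 182 ms
Beats per measure (5/4) = 5
One measure = 5 × 60000 / 182 = 300000 / 182 ms
3 measures = 3 × 300000 / 182 = 900000 / 182
= 4945.1 ms


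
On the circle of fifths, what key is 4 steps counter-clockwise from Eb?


Step by step:
Each counter-clockwise step moves down a perfect 5th (= up a perfect 4th)
From Eb: Eb → Ab → Db → F#/Gb → B
= B


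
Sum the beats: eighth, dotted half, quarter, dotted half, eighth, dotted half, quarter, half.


Solution.
Beat values:
  eighth = 0.5 beats
  dotted half = 3 beats
  quarter = 1 beat
  dotted half = 3 beats
  eighth = 0.5 beats
  dotted half = 3 beats
  quarter = 1 beat
  half = 2 beats
Sum = 0.5 + 3 + 1 + 3 + 0.5 + 3 + 1 + 2
= 14 beats


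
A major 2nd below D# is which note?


Solution.
A 2nd spans 2 letter names, so from D we land on C
A major 2nd = 2 semitones below D#
Spell C at that pitch: C#
= C#


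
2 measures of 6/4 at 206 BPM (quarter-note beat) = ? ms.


Let's work it out.
Quarter-note beat duration = 60000 / 206 ms
Beats per measure (6/4) = 6
One measure = 6 × 60000 / 206 = 360000 / 206 ms
2 measures = 2 × 360000 / 206 = 720000 / 206
= 3495.1 ms


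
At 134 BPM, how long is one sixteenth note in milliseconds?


One quarter-note beat = 60000 / BPM = 60000 / 134 ms
Sixteenth note = 1/4 × quarter note
Duration = 1/4 × 60000 / 134 = 15000 / 134
= 111.9 ms


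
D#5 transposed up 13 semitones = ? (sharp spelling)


D#5: chromatic position 3 in octave 5 → absolute = 5×12 + 3 = 63
Transpose up 13: 63 + 13 = 76
76 = 6×12 + 4 → E in octave 6
Result = E6


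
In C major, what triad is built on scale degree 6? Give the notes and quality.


Working:
C major scale: C D E F G A B
Diatonic triad on degree 6 stacks scale notes 6, 1, 3: A C E
A→C = 3 semitones; A→E = 7 semitones → minor triad
= A C E (minor)


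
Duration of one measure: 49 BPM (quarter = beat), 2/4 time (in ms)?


Step by step:
Quarter-note beat duration = 60000 / 49 ms
Beats per measure (2/4) = 2
One measure = 2 × 60000 / 49 = 120000 / 49 ms
= 2449.0 ms


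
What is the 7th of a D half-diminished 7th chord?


Solution.
Half-diminished 7th chord = root + minor 3rd + diminished 5th + minor 7th
Seventh chords stack in thirds, so the letter names are D-F-A-C
Root: D
Minor 3rd above D: F
Diminished 5th above D: Ab
Minor 7th above D: C
The 7th = C


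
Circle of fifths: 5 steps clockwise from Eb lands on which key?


Each clockwise step on the circle of fifths moves up a perfect 5th
From Eb: Eb → Bb → F → C → G → D
= D


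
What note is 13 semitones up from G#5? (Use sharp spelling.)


G#5: chromatic position 8 in octave 5 → absolute = 5×12 + 8 = 68
Transpose up 13: 68 + 13 = 81
81 = 6×12 + 9 → A in octave 6
Result = A6


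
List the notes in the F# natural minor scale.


Reasoning:
Natural minor scale pattern: W-H-W-W-H-W-W (2-1-2-2-1-2-2 semitones)
Starting from F#:
  F# + 2 semitones → G#
  G# + 1 semitone → A
  A + 2 semitones → B
  B + 2 semitones → C#
  C# + 1 semitone → D
  D + 2 semitones → E
  E + 2 semitones → F#
Scale = F# G# A B C# D E


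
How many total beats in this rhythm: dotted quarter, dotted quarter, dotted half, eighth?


Beat values:
  dotted quarter = 1.5 beats
  dotted quarter = 1.5 beats
  dotted half = 3 beats
  eighth = 0.5 beats
Sum = 1.5 + 1.5 + 3 + 0.5
= 6.5 beats


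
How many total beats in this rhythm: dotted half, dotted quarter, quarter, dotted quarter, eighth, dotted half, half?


Reasoning:
Beat values:
  dotted half = 3 beats
  dotted quarter = 1.5 beats
  quarter = 1 beat
  dotted quarter = 1.5 beats
  eighth = 0.5 beats
  dotted half = 3 beats
  half = 2 beats
Sum = 3 + 1.5 + 1 + 1.5 + 0.5 + 3 + 2
= 12.5 beats


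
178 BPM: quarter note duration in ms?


One quarter-note beat = 60000 / BPM = 60000 / 178 ms
Duration = 60000 / 178
= 337.1 ms


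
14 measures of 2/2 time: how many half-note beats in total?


Working:
Time signature 2/2: the bottom number 2 means the half note gets one count
The top number 2 means 2 half-note beats per measure
Total = 2 × 14 measures
= 28 half-note beats


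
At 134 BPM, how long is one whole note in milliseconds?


Working:
One quarter-note beat = 60000 / BPM = 60000 / 134 ms
Whole note = 4 × quarter note
Duration = 4 × 60000 / 134 = 240000 / 134
= 1791.0 ms


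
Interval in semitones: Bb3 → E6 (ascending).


Working:
Absolute semitone position = octave×12 + chromatic position
Bb3: 3×12 + 10 = 46
E6: 6×12 + 4 = 76
Difference = 76 - 46 = 30
= 30 semitones


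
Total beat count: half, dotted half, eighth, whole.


Solution.
Beat values:
  half = 2 beats
  dotted half = 3 beats
  eighth = 0.5 beats
  whole = 4 beats
Sum = 2 + 3 + 0.5 + 4
= 9.5 beats


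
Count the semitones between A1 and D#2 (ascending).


Absolute semitone position = octave×12 + chromatic position
A1: 1×12 + 9 = 21
D#2: 2×12 + 3 = 27
Difference = 27 - 21 = 6
= 6 semitones


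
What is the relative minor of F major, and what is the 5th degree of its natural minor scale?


Reasoning:
The relative minor shares the major's key signature and starts on its 6th degree
6th degree = a major 6th above the tonic; a major 6th above F is D
→ relative minor of F major is D minor
D natural minor scale: D E F G A Bb C
= D minor; 5th degree = A


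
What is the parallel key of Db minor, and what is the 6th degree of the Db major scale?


Working:
Parallel keys share the same tonic but differ in mode
Db minor → parallel is Db major
Db major scale: Db Eb F Gb Ab Bb C
= Db major; 6th degree = Bb


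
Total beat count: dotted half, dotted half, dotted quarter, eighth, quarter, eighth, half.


Reasoning:
Beat values:
  dotted half = 3 beats
  dotted half = 3 beats
  dotted quarter = 1.5 beats
  eighth = 0.5 beats
  quarter = 1 beat
  eighth = 0.5 beats
  half = 2 beats
Sum = 3 + 3 + 1.5 + 0.5 + 1 + 0.5 + 2
= 11.5 beats


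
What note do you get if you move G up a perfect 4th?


Working:
perfect 4th: 4 letter names, 5 semitones
Letter: G + 3 → C
Pitch: G + 5 semitones, spelled as a C → C
= C


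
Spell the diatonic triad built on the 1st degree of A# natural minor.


Working:
A# natural minor scale: A# B# C# D# E# F# G#
Diatonic triad on degree 1 stacks scale notes 1, 3, 5: A# C# E#
A#→C# = 3 semitones; A#→E# = 7 semitones → minor triad
= A# C# E# (minor)


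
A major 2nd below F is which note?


Step by step:
A 2nd spans 2 letter names, so from F we land on E
A major 2nd = 2 semitones below F
Spell E at that pitch: Eb
= Eb


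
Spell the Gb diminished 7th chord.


Diminished 7th chord = root + minor 3rd + diminished 5th + diminished 7th
Seventh chords stack in thirds, so the letter names are G-B-D-F
Root: Gb
Minor 3rd above Gb: Bbb
Diminished 5th above Gb: Dbb
Diminished 7th above Gb: Fbb
Chord = Gb Bbb Dbb Fbb


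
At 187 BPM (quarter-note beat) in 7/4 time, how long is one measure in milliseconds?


Working:
Quarter-note beat duration = 60000 / 187 ms
Beats per measure (7/4) = 7
One measure = 7 × 60000 / 187 = 420000 / 187 ms
= 2246.0 ms


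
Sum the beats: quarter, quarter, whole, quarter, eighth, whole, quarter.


Beat values:
  quarter = 1 beat
  quarter = 1 beat
  whole = 4 beats
  quarter = 1 beat
  eighth = 0.5 beats
  whole = 4 beats
  quarter = 1 beat
Sum = 1 + 1 + 4 + 1 + 0.5 + 4 + 1
= 12.5 beats


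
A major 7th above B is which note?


Working:
A 7th spans 7 letter names, so from B we land on A
A major 7th = 11 semitones above B
Spell A at that pitch: A#
= A#


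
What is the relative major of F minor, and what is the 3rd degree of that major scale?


Solution.
The relative major shares the key signature and is a minor 3rd above the minor tonic
A minor 3rd above F is Ab
→ relative major of F minor is Ab major
Ab major scale: Ab Bb C Db Eb F G
= Ab major; 3rd degree = C


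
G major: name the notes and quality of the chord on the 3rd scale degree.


Reasoning:
G major scale: G A B C D E F#
Diatonic triad on degree 3 stacks scale notes 3, 5, 7: B D F#
B→D = 3 semitones; B→F# = 7 semitones → minor triad
= B D F# (minor)


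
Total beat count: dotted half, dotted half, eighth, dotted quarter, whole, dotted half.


Beat values:
  dotted half = 3 beats
  dotted half = 3 beats
  eighth = 0.5 beats
  dotted quarter = 1.5 beats
  whole = 4 beats
  dotted half = 3 beats
Sum = 3 + 3 + 0.5 + 1.5 + 4 + 3
= 15 beats


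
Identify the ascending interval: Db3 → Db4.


Let's work it out.
Letter names: D → D spans 8 letter names → an octave
Semitones: Db3 → Db4 = 12 half-steps
An octave of 12 semitones is a perfect octave
= perfect octave


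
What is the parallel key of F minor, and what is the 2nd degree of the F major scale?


Reasoning:
Parallel keys share the same tonic but differ in mode
F minor → parallel is F major
F major scale: F G A Bb C D E
= F major; 2nd degree = G


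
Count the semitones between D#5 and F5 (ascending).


Step by step:
Absolute semitone position = octave×12 + chromatic position
D#5: 5×12 + 3 = 63
F5: 5×12 + 5 = 65
Difference = 65 - 63 = 2
= 2 semitones


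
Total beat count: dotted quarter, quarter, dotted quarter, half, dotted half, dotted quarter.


Working:
Beat values:
  dotted quarter = 1.5 beats
  quarter = 1 beat
  dotted quarter = 1.5 beats
  half = 2 beats
  dotted half = 3 beats
  dotted quarter = 1.5 beats
Sum = 1.5 + 1 + 1.5 + 2 + 3 + 1.5
= 10.5 beats


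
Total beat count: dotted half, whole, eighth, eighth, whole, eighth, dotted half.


Beat values:
  dotted half = 3 beats
  whole = 4 beats
  eighth = 0.5 beats
  eighth = 0.5 beats
  whole = 4 beats
  eighth = 0.5 beats
  dotted half = 3 beats
Sum = 3 + 4 + 0.5 + 0.5 + 4 + 0.5 + 3
= 15.5 beats


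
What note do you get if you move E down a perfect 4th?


Solution.
perfect 4th: 4 letter names, 5 semitones
Letter: E - 3 → B
Pitch: E - 5 semitones, spelled as a B → B
= B


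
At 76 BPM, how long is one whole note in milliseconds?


Solution.
One quarter-note beat = 60000 / BPM = 60000 / 76 ms
Whole note = 4 × quarter note
Duration = 4 × 60000 / 76 = 240000 / 76
= 3157.9 ms


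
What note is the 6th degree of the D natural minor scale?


Working:
Natural minor scale pattern: W-H-W-W-H-W-W (2-1-2-2-1-2-2 semitones)
Starting from D:
  D + 2 semitones → E
  E + 1 semitone → F
  F + 2 semitones → G
  G + 2 semitones → A
  A + 1 semitone → Bb
  Bb + 2 semitones → C
  C + 2 semitones → D
Scale: D E F G A Bb C
Degree 6 = Bb


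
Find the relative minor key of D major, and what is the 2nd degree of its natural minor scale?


Working:
The relative minor shares the major's key signature and starts on its 6th degree
6th degree = a major 6th above the tonic; a major 6th above D is B
→ relative minor of D major is B minor
B natural minor scale: B C# D E F# G A
= B minor; 2nd degree = C#


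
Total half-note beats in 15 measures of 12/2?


Let's work it out.
Time signature 12/2: the bottom number 2 means the half note gets one count
The top number 12 means 12 half-note beats per measure
Total = 12 × 15 measures
= 180 half-note beats


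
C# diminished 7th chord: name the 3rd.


Step by step:
Diminished 7th chord = root + minor 3rd + diminished 5th + diminished 7th
Seventh chords stack in thirds, so the letter names are C-E-G-B
Root: C#
Minor 3rd above C#: E
Diminished 5th above C#: G
Diminished 7th above C#: Bb
The 3rd = E


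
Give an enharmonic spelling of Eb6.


Solution.
Enharmonic notes sound the same pitch but are spelled with different letter names
Eb and D# name the same pitch class
= D#6


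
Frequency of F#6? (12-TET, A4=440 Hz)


f = 440 × 2^(n/12) where n = semitones from A4
F#6: 21 semitones from A4
f = 440 × 2^(21/12)
f = 1479.98 Hz


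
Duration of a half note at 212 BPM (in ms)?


Working:
One quarter-note beat = 60000 / BPM = 60000 / 212 ms
Half note = 2 × quarter note
Duration = 2 × 60000 / 212 = 120000 / 212
= 566.0 ms


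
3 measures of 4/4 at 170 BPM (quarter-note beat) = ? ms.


Let's work it out.
Quarter-note beat duration = 60000 / 170 ms
Beats per measure (4/4) = 4
One measure = 4 × 60000 / 170 = 240000 / 170 ms
3 measures = 3 × 240000 / 170 = 720000 / 170
= 4235.3 ms


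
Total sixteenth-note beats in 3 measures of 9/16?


Solution.
Time signature 9/16: the bottom number 16 means the sixteenth note gets one count
The top number 9 means 9 sixteenth-note beats per measure
Total = 9 × 3 measures
= 27 sixteenth-note beats


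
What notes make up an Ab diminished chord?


Diminished triad = root + minor 3rd (3 semitones) + diminished 5th (6 semitones)
A triad on Ab stacks thirds, so the chord tones use letter names A-C-E
Root: Ab
Minor 3rd above Ab: Cb
Diminished 5th above Ab: Ebb
Chord = Ab Cb Ebb


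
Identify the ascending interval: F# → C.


Let's work it out.
Letter names: F → C spans 5 letter names → a 5th
Semitones: F# → C = 6 half-steps
A 5th of 6 semitones is a diminished 5th
= diminished 5th


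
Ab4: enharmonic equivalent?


Step by step:
Enharmonic notes sound the same pitch but are spelled with different letter names
Ab and G# name the same pitch class
= G#4


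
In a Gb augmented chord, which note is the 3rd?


Solution.
Augmented triad = root + major 3rd (4 semitones) + augmented 5th (8 semitones)
A triad on Gb stacks thirds, so the chord tones use letter names G-B-D
Root: Gb
Major 3rd above Gb: Bb
Augmented 5th above Gb: D
The 3rd = Bb


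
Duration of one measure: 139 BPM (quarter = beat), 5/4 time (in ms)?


Let's work it out.
Quarter-note beat duration = 60000 / 139 ms
Beats per measure (5/4) = 5
One measure = 5 × 60000 / 139 = 300000 / 139 ms
= 2158.3 ms


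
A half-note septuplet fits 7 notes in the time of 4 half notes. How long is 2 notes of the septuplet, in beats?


Reasoning:
Septuplet: 7 notes occupy the space of 4 half notes
Space = 4 × 2 = 8 beats
Each septuplet note = 8 / 7 = 8/7 beats
2 notes = 2 × 8/7 = 16/7
= 16/7 beats


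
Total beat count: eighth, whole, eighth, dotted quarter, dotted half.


Beat values:
  eighth = 0.5 beats
  whole = 4 beats
  eighth = 0.5 beats
  dotted quarter = 1.5 beats
  dotted half = 3 beats
Sum = 0.5 + 4 + 0.5 + 1.5 + 3
= 9.5 beats


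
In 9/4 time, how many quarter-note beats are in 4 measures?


Solution.
Time signature 9/4: the bottom number 4 means the quarter note gets one count
The top number 9 means 9 quarter-note beats per measure
Total = 9 × 4 measures
= 36 quarter-note beats


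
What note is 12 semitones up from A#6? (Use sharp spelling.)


Let's work it out.
A#6: chromatic position 10 in octave 6 → absolute = 6×12 + 10 = 82
Transpose up 12: 82 + 12 = 94
94 = 7×12 + 10 → A# in octave 7
Result = A#7


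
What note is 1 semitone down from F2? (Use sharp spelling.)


Solution.
F2: chromatic position 5 in octave 2 → absolute = 2×12 + 5 = 29
Transpose down 1: 29 - 1 = 28
28 = 2×12 + 4 → E in octave 2
Result = E2


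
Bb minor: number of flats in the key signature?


Step by step:
Flat minor keys: A(0), D(1), G(2), C(3), F(4), Bb(5), Eb(6), Ab(7)
Bb minor has 5 flats
Order of flats: Bb Eb Ab Db Gb Cb Fb → first 5: Bb, Eb, Ab, Db, Gb
= 5 flats


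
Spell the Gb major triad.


Solution.
Major triad = root + major 3rd (4 semitones) + perfect 5th (7 semitones)
A triad on Gb stacks thirds, so the chord tones use letter names G-B-D
Root: Gb
Major 3rd above Gb: Bb
Perfect 5th above Gb: Db
Chord = Gb Bb Db


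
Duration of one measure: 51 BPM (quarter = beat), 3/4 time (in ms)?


Solution.
Quarter-note beat duration = 60000 / 51 ms
Beats per measure (3/4) = 3
One measure = 3 × 60000 / 51 = 180000 / 51 ms
= 3529.4 ms


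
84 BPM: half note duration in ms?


Let's work it out.
One quarter-note beat = 60000 / BPM = 60000 / 84 ms
Half note = 2 × quarter note
Duration = 2 × 60000 / 84 = 120000 / 84
= 1428.6 ms


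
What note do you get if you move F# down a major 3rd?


Solution.
major 3rd: 3 letter names, 4 semitones
Letter: F - 2 → D
Pitch: F# - 4 semitones, spelled as a D → D
= D


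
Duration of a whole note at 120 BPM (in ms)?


Step by step:
One quarter-note beat = 60000 / BPM = 60000 / 120 ms
Whole note = 4 × quarter note
Duration = 4 × 60000 / 120 = 240000 / 120
= 2000.0 ms


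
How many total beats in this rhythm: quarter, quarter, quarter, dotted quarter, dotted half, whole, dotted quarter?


Let's work it out.
Beat values:
  quarter = 1 beat
  quarter = 1 beat
  quarter = 1 beat
  dotted quarter = 1.5 beats
  dotted half = 3 beats
  whole = 4 beats
  dotted quarter = 1.5 beats
Sum = 1 + 1 + 1 + 1.5 + 3 + 4 + 1.5
= 13 beats


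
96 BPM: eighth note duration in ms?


Let's work it out.
One quarter-note beat = 60000 / BPM = 60000 / 96 ms
Eighth note = 1/2 × quarter note
Duration = 1/2 × 60000 / 96 = 30000 / 96
= 312.5 ms


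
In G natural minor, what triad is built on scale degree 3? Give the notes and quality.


G natural minor scale: G A Bb C D Eb F
Diatonic triad on degree 3 stacks scale notes 3, 5, 7: Bb D F
Bb→D = 4 semitones; Bb→F = 7 semitones → major triad
= Bb D F (major)


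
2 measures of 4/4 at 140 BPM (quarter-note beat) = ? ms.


Quarter-note beat duration = 60000 / 140 ms
Beats per measure (4/4) = 4
One measure = 4 × 60000 / 140 = 240000 / 140 ms
2 measures = 2 × 240000 / 140 = 480000 / 140
= 3428.6 ms


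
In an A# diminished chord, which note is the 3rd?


Diminished triad = root + minor 3rd (3 semitones) + diminished 5th (6 semitones)
A triad on A# stacks thirds, so the chord tones use letter names A-C-E
Root: A#
Minor 3rd above A#: C#
Diminished 5th above A#: E
The 3rd = C#


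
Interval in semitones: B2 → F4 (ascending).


Working:
Absolute semitone position = octave×12 + chromatic position
B2: 2×12 + 11 = 35
F4: 4×12 + 5 = 53
Difference = 53 - 35 = 18
= 18 semitones


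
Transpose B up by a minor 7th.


Solution.
minor 7th: 7 letter names, 10 semitones
Letter: B + 6 → A
Pitch: B + 10 semitones, spelled as an A → A
= A


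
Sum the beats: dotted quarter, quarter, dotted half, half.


Solution.
Beat values:
  dotted quarter = 1.5 beats
  quarter = 1 beat
  dotted half = 3 beats
  half = 2 beats
Sum = 1.5 + 1 + 3 + 2
= 7.5 beats


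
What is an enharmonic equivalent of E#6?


Enharmonic notes sound the same pitch but are spelled with different letter names
E# and F name the same pitch class
= F6


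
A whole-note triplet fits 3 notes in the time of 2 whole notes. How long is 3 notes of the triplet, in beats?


Let's work it out.
Triplet: 3 notes occupy the space of 2 whole notes
Space = 2 × 4 = 8 beats
Each triplet note = 8 / 3 = 8/3 beats
3 notes = 3 × 8/3 = 8
= 8 beats


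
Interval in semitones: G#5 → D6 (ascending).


Let's work it out.
Absolute semitone position = octave×12 + chromatic position
G#5: 5×12 + 8 = 68
D6: 6×12 + 2 = 74
Difference = 74 - 68 = 6
= 6 semitones


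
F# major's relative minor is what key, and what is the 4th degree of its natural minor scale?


Working:
The relative minor shares the major's key signature and starts on its 6th degree
6th degree = a major 6th above the tonic; a major 6th above F# is D#
→ relative minor of F# major is D# minor
D# natural minor scale: D# E# F# G# A# B C#
= D# minor; 4th degree = G#


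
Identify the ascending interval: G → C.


Let's work it out.
Letter names: G → C spans 4 letter names → a 4th
Semitones: G → C = 5 half-steps
A 4th of 5 semitones is a perfect 4th
= perfect 4th


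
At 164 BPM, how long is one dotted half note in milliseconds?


One quarter-note beat = 60000 / BPM = 60000 / 164 ms
Dotted half note = 3 × quarter note
Duration = 3 × 60000 / 164 = 180000 / 164
= 1097.6 ms


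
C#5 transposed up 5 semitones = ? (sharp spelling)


C#5: chromatic position 1 in octave 5 → absolute = 5×12 + 1 = 61
Transpose up 5: 61 + 5 = 66
66 = 5×12 + 6 → F# in octave 5
Result = F#5


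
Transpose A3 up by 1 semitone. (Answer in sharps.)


Working:
A3: chromatic position 9 in octave 3 → absolute = 3×12 + 9 = 45
Transpose up 1: 45 + 1 = 46
46 = 3×12 + 10 → A# in octave 3
Result = A#3


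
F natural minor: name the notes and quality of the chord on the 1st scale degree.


F natural minor scale: F G Ab Bb C Db Eb
Diatonic triad on degree 1 stacks scale notes 1, 3, 5: F Ab C
F→Ab = 3 semitones; F→C = 7 semitones → minor triad
= F Ab C (minor)
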